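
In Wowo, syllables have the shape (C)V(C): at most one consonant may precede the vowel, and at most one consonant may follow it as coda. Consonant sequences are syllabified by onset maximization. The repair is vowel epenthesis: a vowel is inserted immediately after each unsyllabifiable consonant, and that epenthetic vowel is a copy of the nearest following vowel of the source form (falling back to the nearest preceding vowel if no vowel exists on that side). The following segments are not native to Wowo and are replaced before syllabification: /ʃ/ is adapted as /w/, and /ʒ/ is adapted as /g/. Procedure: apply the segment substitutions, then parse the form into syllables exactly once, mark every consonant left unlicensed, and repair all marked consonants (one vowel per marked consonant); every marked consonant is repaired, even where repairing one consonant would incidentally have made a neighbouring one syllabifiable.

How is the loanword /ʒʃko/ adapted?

gowoko

Substitution: /ʒ/ → /g/, /ʃ/ → /w/, giving /gwko/.
The consonants /g/, /w/ cannot be parsed into a legal (C)V(C) syllable (at most one coda consonant is licensed; onsets are limited to one consonant).
Epenthesis after each stranded consonant: /g/ → /go/, /w/ → /wo/.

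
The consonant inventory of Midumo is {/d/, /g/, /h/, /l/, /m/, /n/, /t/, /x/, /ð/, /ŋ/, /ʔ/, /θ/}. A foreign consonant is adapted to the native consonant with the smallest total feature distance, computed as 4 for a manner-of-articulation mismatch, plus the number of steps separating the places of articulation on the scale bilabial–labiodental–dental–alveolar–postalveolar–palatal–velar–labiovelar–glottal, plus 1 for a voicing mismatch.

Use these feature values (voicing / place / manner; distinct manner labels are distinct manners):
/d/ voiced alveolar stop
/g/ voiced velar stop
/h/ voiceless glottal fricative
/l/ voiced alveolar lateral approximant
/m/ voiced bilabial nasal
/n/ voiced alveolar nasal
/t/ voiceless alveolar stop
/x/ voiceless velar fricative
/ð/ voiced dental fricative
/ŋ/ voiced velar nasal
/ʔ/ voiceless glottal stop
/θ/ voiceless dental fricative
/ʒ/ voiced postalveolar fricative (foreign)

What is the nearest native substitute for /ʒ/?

ð

/ð/ is closest: same manner (fricative), place distance 2 (postalveolar→dental), same voicing; total 2. Next closest is /x/ at distance 3.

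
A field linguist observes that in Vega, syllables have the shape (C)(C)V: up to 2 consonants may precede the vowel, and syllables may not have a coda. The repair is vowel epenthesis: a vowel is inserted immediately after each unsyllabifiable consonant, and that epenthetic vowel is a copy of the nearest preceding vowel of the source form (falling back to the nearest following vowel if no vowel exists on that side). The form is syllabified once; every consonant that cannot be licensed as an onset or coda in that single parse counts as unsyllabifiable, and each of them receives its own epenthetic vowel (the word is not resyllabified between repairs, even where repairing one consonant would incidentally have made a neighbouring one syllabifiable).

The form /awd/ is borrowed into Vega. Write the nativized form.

Syllabifying with onset maximization leaves /w/, /d/ stranded (no codas are permitted; onsets may contain at most 2 consonants).
Each unlicensed consonant becomes the onset of a new syllable: /w/ → /wa/, /d/ → /da/.

awada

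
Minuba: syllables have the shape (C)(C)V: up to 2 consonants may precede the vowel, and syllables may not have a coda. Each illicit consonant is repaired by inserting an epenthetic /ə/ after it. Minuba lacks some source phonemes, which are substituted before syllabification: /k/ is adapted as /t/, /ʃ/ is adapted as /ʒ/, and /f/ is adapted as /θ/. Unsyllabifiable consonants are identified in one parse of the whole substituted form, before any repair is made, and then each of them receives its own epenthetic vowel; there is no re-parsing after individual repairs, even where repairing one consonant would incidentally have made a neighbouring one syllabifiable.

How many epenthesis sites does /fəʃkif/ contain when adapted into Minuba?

After substitution the input is /θəʒtiθ/.
The unsyllabifiable consonants are /θ/; each receives one epenthetic vowel.

1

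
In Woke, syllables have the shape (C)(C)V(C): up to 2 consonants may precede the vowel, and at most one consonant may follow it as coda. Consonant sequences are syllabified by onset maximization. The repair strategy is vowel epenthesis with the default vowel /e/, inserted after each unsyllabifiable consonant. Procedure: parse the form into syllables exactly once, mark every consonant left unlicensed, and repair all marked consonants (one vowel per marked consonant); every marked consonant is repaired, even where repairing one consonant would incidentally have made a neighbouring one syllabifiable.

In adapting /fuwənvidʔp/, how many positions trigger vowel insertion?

2

The unsyllabifiable consonants are /ʔ/, /p/; each receives one epenthetic vowel.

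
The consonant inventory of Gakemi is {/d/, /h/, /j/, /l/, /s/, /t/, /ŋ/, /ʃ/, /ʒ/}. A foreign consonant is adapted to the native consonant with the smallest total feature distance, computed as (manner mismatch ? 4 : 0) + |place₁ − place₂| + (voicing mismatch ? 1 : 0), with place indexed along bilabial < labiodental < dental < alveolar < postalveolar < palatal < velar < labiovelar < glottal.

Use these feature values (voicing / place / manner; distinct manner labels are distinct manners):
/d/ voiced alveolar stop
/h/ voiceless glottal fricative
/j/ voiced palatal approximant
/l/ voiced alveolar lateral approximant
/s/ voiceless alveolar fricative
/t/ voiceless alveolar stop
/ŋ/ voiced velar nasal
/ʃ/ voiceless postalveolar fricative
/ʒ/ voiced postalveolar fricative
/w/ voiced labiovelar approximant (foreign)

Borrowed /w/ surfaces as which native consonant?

/j/ is closest: same manner (approximant), place distance 2 (labiovelar→palatal), same voicing; total 2. Next closest is /ŋ/ at distance 5.

j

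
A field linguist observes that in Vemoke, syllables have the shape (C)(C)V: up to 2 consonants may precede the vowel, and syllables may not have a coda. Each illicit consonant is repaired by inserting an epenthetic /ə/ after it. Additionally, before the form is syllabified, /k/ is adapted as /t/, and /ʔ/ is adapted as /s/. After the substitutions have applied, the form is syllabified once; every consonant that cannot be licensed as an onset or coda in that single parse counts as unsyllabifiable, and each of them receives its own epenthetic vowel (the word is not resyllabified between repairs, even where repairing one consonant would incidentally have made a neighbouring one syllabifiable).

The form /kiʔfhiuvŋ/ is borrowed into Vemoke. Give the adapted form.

tisəfhiuvəŋə

Substitution: /k/ → /t/, /ʔ/ → /s/, giving /tisfhiuvŋ/.
Under (C)(C)V, the unsyllabifiable consonants are /s/, /v/, /ŋ/ (no codas are permitted; onsets may contain at most 2 consonants).
Epenthesis after each stranded consonant: /s/ → /sə/, /v/ → /və/, /ŋ/ → /ŋə/.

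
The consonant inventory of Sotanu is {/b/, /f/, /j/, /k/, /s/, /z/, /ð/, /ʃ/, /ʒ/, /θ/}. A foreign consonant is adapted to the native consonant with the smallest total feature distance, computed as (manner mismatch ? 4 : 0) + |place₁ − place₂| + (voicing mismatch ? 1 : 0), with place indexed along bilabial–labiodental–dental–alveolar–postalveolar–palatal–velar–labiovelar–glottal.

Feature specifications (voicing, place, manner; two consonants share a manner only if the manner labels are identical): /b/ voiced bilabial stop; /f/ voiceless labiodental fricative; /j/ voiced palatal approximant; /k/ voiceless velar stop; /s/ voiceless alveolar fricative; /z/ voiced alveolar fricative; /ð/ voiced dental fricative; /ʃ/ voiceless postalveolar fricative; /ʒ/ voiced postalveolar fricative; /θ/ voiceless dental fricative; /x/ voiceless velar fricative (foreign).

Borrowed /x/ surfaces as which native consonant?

ʃ

/ʃ/ is closest: same manner (fricative), place distance 2 (velar→postalveolar), same voicing; total 2. Next closest is /s/ at distance 3.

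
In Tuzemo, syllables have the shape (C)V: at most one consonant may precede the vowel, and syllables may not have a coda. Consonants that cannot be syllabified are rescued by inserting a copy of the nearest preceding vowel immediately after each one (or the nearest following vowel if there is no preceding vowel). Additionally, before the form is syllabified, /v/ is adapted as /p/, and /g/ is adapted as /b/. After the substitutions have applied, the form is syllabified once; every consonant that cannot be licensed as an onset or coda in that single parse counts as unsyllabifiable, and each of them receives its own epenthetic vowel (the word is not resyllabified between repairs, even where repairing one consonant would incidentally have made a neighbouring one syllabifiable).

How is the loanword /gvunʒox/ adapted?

Substitution: /g/ → /b/, /v/ → /p/, giving /bpunʒox/.
Under (C)V, the unsyllabifiable consonants are /b/, /n/, /x/ (no codas are permitted; onsets are limited to one consonant).
Inserting the epenthetic vowel yields /b/ → /bu/, /n/ → /nu/, /x/ → /xo/.

bupunuʒoxo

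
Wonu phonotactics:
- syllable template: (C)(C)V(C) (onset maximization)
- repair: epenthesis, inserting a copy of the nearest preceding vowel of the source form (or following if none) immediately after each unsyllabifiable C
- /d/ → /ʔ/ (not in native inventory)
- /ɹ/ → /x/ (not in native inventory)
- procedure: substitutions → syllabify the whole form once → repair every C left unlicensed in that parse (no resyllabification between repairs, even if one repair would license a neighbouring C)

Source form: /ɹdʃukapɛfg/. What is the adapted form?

xuʔʃukapɛfgɛ

Substitution: /ɹ/ → /x/, /d/ → /ʔ/, giving /xʔʃukapɛfg/.
Syllabifying with onset maximization leaves /x/, /g/ stranded (at most one coda consonant is licensed; onsets may contain at most 2 consonants).
Epenthesis after each stranded consonant: /x/ → /xu/, /g/ → /gɛ/.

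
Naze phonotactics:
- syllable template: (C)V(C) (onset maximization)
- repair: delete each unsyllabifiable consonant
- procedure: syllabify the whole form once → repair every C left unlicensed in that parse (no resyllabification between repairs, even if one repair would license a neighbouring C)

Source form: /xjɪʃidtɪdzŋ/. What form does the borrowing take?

jɪʃidtɪd

The consonants /x/, /z/, /ŋ/ cannot be parsed into a legal (C)V(C) syllable (at most one coda consonant is licensed; onsets are limited to one consonant).
Each unlicensed consonant is deleted: /x/, /z/, /ŋ/.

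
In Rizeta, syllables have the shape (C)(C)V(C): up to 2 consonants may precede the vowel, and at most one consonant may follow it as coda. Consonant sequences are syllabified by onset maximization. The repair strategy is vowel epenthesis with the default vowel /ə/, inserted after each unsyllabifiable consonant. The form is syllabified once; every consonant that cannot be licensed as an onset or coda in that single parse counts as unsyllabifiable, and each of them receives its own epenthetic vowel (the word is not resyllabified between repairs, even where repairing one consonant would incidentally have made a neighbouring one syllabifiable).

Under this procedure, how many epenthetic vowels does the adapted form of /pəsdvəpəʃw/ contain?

1

The unsyllabifiable consonants are /w/; each receives one epenthetic vowel.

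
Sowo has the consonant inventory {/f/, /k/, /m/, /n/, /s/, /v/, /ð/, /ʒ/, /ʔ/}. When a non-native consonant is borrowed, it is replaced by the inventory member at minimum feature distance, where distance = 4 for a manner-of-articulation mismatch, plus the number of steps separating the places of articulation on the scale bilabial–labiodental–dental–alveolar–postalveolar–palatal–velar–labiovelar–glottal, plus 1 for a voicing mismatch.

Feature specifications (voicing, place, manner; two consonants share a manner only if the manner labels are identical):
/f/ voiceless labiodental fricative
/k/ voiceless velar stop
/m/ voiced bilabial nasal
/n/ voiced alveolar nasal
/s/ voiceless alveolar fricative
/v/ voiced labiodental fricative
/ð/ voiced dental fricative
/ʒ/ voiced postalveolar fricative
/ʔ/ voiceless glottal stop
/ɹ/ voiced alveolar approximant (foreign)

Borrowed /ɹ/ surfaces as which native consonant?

n

/n/ is closest: manner differs (approximant→nasal, +4), place distance 0 (alveolar→alveolar), same voicing; total 4. Next closest is /s/ at distance 5.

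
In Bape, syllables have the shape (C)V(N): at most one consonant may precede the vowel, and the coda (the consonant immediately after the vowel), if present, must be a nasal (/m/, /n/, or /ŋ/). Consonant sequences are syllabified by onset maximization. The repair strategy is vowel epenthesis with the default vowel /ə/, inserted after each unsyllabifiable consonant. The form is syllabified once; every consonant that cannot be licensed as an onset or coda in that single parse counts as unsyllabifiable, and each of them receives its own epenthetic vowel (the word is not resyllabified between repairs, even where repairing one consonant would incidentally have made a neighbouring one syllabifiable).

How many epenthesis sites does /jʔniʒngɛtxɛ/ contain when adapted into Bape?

5

The unsyllabifiable consonants are /j/, /ʔ/, /ʒ/, /n/, /t/; each receives one epenthetic vowel.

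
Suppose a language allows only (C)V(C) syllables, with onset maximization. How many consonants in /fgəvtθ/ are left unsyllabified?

3

The consonants /f/, /t/, /θ/ cannot be parsed into a legal (C)V(C) syllable (at most one coda consonant is licensed; onsets are limited to one consonant).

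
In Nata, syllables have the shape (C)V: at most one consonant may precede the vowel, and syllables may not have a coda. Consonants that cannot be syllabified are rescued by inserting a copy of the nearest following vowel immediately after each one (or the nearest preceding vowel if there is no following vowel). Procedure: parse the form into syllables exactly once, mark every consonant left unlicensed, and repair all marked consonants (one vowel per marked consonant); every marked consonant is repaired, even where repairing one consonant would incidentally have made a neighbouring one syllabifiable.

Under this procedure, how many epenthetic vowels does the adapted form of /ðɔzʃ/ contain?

The unsyllabifiable consonants are /z/, /ʃ/; each receives one epenthetic vowel.

2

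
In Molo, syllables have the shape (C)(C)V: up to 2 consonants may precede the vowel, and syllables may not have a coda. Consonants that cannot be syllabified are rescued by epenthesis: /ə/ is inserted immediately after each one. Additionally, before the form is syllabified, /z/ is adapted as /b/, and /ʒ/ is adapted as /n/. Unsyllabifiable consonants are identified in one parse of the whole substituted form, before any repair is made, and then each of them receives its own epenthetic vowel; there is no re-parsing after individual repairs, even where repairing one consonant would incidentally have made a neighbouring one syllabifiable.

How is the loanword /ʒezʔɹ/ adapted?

Substitution: /ʒ/ → /n/, /z/ → /b/, giving /nebʔɹ/.
Syllabifying with onset maximization leaves /b/, /ʔ/, /ɹ/ stranded (no codas are permitted; onsets may contain at most 2 consonants).
Each unlicensed consonant becomes the onset of a new syllable: /b/ → /bə/, /ʔ/ → /ʔə/, /ɹ/ → /ɹə/.

nebəʔəɹə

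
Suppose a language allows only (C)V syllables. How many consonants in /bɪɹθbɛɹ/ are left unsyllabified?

Syllabifying with onset maximization leaves /ɹ/, /θ/, /ɹ/ stranded (no codas are permitted; onsets are limited to one consonant).

3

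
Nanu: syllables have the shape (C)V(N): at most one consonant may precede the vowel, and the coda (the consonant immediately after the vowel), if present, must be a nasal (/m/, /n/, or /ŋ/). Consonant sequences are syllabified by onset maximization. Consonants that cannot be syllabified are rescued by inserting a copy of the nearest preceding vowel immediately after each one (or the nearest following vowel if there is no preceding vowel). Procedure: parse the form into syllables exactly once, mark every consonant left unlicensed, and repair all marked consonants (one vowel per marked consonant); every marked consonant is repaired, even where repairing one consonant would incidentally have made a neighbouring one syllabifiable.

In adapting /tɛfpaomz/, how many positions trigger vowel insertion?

The unsyllabifiable consonants are /f/, /z/; each receives one epenthetic vowel.

2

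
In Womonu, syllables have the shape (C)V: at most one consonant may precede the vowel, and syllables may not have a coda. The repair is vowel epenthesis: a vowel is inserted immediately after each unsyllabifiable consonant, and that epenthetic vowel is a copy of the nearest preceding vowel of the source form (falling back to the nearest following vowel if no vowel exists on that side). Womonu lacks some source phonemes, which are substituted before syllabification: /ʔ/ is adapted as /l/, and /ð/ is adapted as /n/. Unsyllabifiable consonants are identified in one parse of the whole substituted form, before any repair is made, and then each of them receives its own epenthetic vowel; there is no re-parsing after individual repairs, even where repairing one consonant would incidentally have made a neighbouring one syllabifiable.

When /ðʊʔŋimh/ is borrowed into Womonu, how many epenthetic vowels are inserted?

After substitution the input is /nʊlŋimh/.
The unsyllabifiable consonants are /l/, /m/, /h/; each receives one epenthetic vowel.

3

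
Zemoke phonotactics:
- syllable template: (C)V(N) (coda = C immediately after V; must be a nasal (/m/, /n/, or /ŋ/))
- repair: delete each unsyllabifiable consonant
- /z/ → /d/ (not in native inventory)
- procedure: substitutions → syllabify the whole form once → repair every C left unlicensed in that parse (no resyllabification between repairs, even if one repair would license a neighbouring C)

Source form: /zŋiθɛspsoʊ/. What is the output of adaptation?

ŋiθɛsoʊ

Substitution: /z/ → /d/, giving /dŋiθɛspsoʊ/.
Syllabifying with onset maximization leaves /d/, /s/, /p/ stranded (only a nasal (/m/, /n/, or /ŋ/) is licensed in coda position; onsets are limited to one consonant).
Each unlicensed consonant is deleted: /d/, /s/, /p/.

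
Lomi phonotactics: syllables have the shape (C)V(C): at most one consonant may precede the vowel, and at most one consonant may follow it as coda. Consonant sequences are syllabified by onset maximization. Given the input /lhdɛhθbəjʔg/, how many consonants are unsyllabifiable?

5

The consonants /l/, /h/, /θ/, /ʔ/, /g/ cannot be parsed into a legal (C)V(C) syllable (at most one coda consonant is licensed; onsets are limited to one consonant).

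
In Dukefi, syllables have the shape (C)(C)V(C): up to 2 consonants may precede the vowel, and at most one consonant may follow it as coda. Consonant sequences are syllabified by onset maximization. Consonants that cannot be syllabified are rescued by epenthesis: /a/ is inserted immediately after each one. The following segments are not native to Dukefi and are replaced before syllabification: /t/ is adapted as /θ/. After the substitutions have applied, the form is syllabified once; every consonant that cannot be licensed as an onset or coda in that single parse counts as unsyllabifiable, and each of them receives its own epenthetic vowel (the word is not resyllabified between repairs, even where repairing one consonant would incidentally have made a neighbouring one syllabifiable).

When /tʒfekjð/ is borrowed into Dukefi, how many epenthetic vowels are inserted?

3

After substitution the input is /θʒfekjð/.
The unsyllabifiable consonants are /θ/, /j/, /ð/; each receives one epenthetic vowel.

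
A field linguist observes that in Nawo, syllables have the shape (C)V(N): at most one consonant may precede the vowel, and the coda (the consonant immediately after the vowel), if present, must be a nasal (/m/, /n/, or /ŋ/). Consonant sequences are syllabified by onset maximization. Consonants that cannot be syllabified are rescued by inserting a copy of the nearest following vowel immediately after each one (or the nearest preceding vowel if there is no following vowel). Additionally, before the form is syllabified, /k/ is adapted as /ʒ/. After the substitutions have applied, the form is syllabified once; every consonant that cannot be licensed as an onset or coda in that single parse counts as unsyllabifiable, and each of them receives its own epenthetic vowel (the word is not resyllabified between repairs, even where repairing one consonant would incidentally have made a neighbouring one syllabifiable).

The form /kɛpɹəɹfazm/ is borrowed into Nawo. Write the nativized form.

Substitution: /k/ → /ʒ/, giving /ʒɛpɹəɹfazm/.
Under (C)V(N), the unsyllabifiable consonants are /p/, /ɹ/, /z/, /m/ (only a nasal (/m/, /n/, or /ŋ/) is licensed in coda position; onsets are limited to one consonant).
Each unlicensed consonant becomes the onset of a new syllable: /p/ → /pə/, /ɹ/ → /ɹa/, /z/ → /za/, /m/ → /ma/.

ʒɛpəɹəɹafazama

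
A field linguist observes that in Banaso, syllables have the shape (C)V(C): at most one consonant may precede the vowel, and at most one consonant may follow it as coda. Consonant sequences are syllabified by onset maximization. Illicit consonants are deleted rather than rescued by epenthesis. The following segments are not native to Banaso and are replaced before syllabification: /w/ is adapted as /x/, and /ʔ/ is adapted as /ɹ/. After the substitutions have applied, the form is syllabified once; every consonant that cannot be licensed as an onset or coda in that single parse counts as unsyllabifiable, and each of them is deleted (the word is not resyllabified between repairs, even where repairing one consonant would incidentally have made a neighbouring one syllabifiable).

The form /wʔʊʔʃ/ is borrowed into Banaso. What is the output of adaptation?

Substitution: /w/ → /x/, /ʔ/ → /ɹ/, giving /xɹʊɹʃ/.
Under (C)V(C), the unsyllabifiable consonants are /x/, /ʃ/ (at most one coda consonant is licensed; onsets are limited to one consonant).
Deleting the stranded consonants removes /x/, /ʃ/.

ɹʊɹ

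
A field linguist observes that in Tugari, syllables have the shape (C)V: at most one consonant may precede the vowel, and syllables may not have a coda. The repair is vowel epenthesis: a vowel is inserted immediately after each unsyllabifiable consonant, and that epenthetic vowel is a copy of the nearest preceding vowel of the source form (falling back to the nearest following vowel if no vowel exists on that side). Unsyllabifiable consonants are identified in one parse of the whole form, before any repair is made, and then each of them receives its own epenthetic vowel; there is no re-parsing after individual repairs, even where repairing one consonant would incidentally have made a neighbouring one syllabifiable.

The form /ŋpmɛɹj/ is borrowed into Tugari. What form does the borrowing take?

ŋɛpɛmɛɹɛjɛ

The consonants /ŋ/, /p/, /ɹ/, /j/ cannot be parsed into a legal (C)V syllable (no codas are permitted; onsets are limited to one consonant).
Epenthesis after each stranded consonant: /ŋ/ → /ŋɛ/, /p/ → /pɛ/, /ɹ/ → /ɹɛ/, /j/ → /jɛ/.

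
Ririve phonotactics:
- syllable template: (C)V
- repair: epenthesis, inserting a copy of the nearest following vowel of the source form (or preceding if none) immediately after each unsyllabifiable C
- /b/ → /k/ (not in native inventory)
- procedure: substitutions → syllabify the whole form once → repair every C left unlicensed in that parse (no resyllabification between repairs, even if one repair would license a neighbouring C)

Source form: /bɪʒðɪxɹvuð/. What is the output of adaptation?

Substitution: /b/ → /k/, giving /kɪʒðɪxɹvuð/.
The consonants /ʒ/, /x/, /ɹ/, /ð/ cannot be parsed into a legal (C)V syllable (no codas are permitted; onsets are limited to one consonant).
Each unlicensed consonant becomes the onset of a new syllable: /ʒ/ → /ʒɪ/, /x/ → /xu/, /ɹ/ → /ɹu/, /ð/ → /ðu/.

kɪʒɪðɪxuɹuvuðu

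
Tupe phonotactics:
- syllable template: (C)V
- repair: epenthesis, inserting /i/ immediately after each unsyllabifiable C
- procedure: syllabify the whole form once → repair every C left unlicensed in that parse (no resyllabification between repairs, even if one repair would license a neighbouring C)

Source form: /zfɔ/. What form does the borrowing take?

Under (C)V, the unsyllabifiable consonants are /z/ (no codas are permitted; onsets are limited to one consonant).
Inserting the epenthetic vowel yields /z/ → /zi/.

zifɔ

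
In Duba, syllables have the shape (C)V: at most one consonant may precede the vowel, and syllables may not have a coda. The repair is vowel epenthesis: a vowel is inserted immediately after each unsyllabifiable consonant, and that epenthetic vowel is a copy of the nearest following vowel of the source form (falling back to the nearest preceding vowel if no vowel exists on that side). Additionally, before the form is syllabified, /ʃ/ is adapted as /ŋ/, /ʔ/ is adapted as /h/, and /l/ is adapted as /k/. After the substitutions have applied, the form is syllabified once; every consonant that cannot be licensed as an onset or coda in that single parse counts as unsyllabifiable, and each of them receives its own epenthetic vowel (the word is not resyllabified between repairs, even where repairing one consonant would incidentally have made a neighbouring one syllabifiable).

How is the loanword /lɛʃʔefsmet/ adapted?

Substitution: /l/ → /k/, /ʃ/ → /ŋ/, /ʔ/ → /h/, giving /kɛŋhefsmet/.
The consonants /ŋ/, /f/, /s/, /t/ cannot be parsed into a legal (C)V syllable (no codas are permitted; onsets are limited to one consonant).
Inserting the epenthetic vowel yields /ŋ/ → /ŋe/, /f/ → /fe/, /s/ → /se/, /t/ → /te/.

kɛŋehefesemete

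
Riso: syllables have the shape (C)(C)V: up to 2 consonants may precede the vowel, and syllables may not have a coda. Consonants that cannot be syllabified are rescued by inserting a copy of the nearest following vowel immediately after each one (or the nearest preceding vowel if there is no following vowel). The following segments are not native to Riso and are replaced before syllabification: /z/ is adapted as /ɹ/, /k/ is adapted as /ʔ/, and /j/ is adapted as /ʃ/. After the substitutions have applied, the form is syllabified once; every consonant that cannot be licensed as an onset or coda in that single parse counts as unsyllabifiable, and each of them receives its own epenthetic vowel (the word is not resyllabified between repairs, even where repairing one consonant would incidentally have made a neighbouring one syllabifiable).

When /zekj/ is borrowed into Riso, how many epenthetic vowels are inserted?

After substitution the input is /ɹeʔʃ/.
The unsyllabifiable consonants are /ʔ/, /ʃ/; each receives one epenthetic vowel.

2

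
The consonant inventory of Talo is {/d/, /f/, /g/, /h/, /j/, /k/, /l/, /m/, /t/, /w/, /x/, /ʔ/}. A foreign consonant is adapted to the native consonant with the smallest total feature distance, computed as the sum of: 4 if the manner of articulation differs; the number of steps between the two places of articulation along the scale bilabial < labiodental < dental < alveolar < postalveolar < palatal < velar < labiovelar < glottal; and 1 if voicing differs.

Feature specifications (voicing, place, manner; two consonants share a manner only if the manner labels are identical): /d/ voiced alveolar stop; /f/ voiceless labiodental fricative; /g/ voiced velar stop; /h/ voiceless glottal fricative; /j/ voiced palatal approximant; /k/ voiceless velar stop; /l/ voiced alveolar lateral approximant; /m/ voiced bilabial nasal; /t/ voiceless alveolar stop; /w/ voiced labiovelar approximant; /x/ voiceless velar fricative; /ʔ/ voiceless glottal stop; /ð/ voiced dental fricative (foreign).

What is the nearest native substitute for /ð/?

/f/ is closest: same manner (fricative), place distance 1 (dental→labiodental), voicing differs (+1); total 2. Next closest is /d/ at distance 5.

f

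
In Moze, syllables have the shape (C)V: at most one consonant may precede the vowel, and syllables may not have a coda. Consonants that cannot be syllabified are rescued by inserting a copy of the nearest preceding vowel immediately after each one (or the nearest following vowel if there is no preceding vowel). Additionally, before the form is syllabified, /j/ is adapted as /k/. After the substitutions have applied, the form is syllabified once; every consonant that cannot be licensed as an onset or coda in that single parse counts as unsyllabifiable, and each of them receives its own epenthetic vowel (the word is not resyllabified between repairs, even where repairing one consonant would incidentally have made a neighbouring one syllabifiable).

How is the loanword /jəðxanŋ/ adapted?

kəðəxanaŋa

Substitution: /j/ → /k/, giving /kəðxanŋ/.
Under (C)V, the unsyllabifiable consonants are /ð/, /n/, /ŋ/ (no codas are permitted; onsets are limited to one consonant).
Epenthesis after each stranded consonant: /ð/ → /ðə/, /n/ → /na/, /ŋ/ → /ŋa/.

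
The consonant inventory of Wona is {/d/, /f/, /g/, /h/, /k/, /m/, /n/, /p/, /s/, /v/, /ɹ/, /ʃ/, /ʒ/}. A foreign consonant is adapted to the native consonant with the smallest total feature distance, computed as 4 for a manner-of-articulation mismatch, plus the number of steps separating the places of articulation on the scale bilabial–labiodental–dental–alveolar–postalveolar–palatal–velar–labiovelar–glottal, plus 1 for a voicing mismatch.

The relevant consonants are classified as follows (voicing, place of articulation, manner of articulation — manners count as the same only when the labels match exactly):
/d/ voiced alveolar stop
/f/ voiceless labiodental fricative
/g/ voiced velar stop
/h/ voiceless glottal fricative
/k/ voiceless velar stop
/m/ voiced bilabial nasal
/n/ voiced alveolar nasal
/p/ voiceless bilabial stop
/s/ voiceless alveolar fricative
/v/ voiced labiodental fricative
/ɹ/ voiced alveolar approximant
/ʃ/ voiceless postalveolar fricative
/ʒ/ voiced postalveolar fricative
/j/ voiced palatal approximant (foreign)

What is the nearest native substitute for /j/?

ɹ

/ɹ/ is closest: same manner (approximant), place distance 2 (palatal→alveolar), same voicing; total 2. Next closest is /g/ at distance 5.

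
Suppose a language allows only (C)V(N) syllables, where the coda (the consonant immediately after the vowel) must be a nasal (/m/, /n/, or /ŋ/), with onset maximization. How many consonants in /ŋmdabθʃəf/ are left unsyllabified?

The consonants /ŋ/, /m/, /b/, /θ/, /f/ cannot be parsed into a legal (C)V(N) syllable (only a nasal (/m/, /n/, or /ŋ/) is licensed in coda position; onsets are limited to one consonant).

5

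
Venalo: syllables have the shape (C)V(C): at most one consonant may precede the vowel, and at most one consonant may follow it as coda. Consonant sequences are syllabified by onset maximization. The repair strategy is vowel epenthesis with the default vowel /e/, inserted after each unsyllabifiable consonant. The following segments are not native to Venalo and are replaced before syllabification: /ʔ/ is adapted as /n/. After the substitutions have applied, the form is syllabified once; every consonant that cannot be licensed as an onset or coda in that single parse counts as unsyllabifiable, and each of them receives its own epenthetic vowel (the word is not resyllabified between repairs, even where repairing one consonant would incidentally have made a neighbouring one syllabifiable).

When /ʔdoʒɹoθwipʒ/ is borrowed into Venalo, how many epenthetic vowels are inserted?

After substitution the input is /ndoʒɹoθwipʒ/.
The unsyllabifiable consonants are /n/, /ʒ/; each receives one epenthetic vowel.

2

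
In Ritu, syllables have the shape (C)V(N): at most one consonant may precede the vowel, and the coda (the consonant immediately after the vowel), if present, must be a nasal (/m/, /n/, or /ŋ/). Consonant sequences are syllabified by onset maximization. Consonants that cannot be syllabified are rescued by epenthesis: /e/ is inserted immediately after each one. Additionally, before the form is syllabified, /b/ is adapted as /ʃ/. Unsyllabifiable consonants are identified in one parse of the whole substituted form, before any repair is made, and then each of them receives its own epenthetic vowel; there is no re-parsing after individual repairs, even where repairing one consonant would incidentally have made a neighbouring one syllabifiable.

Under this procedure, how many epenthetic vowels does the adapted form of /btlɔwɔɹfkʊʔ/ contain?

5

After substitution the input is /ʃtlɔwɔɹfkʊʔ/.
The unsyllabifiable consonants are /ʃ/, /t/, /ɹ/, /f/, /ʔ/; each receives one epenthetic vowel.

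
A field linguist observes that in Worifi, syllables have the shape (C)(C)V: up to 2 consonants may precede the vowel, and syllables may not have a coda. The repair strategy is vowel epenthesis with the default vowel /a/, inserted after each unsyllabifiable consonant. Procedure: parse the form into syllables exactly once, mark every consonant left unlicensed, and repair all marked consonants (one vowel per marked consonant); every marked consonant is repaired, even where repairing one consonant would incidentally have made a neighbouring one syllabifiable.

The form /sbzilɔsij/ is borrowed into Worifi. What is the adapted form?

sabzilɔsija

Syllabifying with onset maximization leaves /s/, /j/ stranded (no codas are permitted; onsets may contain at most 2 consonants).
Epenthesis after each stranded consonant: /s/ → /sa/, /j/ → /ja/.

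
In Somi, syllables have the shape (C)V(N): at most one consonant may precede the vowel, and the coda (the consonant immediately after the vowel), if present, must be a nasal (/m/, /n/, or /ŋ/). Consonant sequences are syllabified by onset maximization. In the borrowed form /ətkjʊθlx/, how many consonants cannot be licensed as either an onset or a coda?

5

Syllabifying with onset maximization leaves /t/, /k/, /θ/, /l/, /x/ stranded (only a nasal (/m/, /n/, or /ŋ/) is licensed in coda position; onsets are limited to one consonant).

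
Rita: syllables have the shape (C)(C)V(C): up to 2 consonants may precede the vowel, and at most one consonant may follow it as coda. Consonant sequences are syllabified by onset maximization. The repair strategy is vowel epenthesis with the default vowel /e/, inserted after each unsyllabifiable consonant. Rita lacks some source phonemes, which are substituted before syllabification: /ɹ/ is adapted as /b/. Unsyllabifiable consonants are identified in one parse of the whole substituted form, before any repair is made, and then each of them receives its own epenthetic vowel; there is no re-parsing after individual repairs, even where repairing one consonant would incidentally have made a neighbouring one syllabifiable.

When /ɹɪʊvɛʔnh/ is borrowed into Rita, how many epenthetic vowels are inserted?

After substitution the input is /bɪʊvɛʔnh/.
The unsyllabifiable consonants are /n/, /h/; each receives one epenthetic vowel.

2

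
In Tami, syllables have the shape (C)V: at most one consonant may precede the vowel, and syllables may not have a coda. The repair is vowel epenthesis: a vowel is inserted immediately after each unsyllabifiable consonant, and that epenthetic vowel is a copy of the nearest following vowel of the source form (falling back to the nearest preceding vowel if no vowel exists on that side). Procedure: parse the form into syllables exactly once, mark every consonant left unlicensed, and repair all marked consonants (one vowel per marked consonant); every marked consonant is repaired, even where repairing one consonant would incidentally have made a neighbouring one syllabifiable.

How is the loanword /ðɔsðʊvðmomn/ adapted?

The consonants /s/, /v/, /ð/, /m/, /n/ cannot be parsed into a legal (C)V syllable (no codas are permitted; onsets are limited to one consonant).
Epenthesis after each stranded consonant: /s/ → /sʊ/, /v/ → /vo/, /ð/ → /ðo/, /m/ → /mo/, /n/ → /no/.

ðɔsʊðʊvoðomomono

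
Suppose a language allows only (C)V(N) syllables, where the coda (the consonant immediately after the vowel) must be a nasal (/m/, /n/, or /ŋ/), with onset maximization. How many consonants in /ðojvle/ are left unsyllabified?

Syllabifying with onset maximization leaves /j/, /v/ stranded (only a nasal (/m/, /n/, or /ŋ/) is licensed in coda position; onsets are limited to one consonant).

2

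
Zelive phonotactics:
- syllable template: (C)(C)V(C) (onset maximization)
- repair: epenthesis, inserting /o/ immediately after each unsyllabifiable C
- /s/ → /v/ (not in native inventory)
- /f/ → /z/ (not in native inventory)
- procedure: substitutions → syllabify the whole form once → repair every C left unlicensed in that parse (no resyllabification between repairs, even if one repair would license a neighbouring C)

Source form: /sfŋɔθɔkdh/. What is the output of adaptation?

vozŋɔθɔkdoho

Substitution: /s/ → /v/, /f/ → /z/, giving /vzŋɔθɔkdh/.
Under (C)(C)V(C), the unsyllabifiable consonants are /v/, /d/, /h/ (at most one coda consonant is licensed; onsets may contain at most 2 consonants).
Inserting the epenthetic vowel yields /v/ → /vo/, /d/ → /do/, /h/ → /ho/.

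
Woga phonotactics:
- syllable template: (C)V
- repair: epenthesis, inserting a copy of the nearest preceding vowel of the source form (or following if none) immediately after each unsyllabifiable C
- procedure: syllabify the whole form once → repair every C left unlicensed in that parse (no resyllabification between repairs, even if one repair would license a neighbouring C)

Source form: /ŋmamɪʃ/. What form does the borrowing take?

ŋamamɪʃɪ

The consonants /ŋ/, /ʃ/ cannot be parsed into a legal (C)V syllable (no codas are permitted; onsets are limited to one consonant).
Epenthesis after each stranded consonant: /ŋ/ → /ŋa/, /ʃ/ → /ʃɪ/.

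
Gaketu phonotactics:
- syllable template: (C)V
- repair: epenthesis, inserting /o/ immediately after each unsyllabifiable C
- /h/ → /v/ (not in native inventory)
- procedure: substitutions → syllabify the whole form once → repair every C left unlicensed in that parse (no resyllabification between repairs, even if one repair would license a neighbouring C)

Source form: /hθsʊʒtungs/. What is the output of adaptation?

voθosʊʒotunogoso

Substitution: /h/ → /v/, giving /vθsʊʒtungs/.
The consonants /v/, /θ/, /ʒ/, /n/, /g/, /s/ cannot be parsed into a legal (C)V syllable (no codas are permitted; onsets are limited to one consonant).
Inserting the epenthetic vowel yields /v/ → /vo/, /θ/ → /θo/, /ʒ/ → /ʒo/, /n/ → /no/, /g/ → /go/, /s/ → /so/.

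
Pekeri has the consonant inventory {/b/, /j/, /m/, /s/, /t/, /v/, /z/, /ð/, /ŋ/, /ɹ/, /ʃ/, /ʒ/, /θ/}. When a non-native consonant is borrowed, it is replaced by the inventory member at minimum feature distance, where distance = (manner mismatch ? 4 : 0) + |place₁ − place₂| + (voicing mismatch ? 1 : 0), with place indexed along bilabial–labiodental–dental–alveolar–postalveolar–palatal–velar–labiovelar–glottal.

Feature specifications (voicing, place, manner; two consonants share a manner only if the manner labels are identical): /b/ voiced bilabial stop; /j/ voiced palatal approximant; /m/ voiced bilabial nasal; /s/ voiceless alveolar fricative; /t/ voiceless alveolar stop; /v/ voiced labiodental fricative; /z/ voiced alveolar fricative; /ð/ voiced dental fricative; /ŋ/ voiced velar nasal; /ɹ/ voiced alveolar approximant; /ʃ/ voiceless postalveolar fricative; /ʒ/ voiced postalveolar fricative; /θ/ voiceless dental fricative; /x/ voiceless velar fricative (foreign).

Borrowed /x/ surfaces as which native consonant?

/ʃ/ is closest: same manner (fricative), place distance 2 (velar→postalveolar), same voicing; total 2. Next closest is /s/ at distance 3.

ʃ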